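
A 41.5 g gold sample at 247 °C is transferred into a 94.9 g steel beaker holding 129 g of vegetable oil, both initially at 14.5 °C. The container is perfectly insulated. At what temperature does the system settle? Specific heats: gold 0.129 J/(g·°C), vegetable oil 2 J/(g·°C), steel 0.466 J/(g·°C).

T_f ≈ 18.5 °C

Net heat exchanged in the isolated system is zero:
41.5·0.129·(T − 247) + 129·2·(T − 14.5) + 94.9·0.466·(T − 14.5) = 0
5.354(T − 247) + 258(T − 14.5) + 44.22(T − 14.5) = 0
(5.354 + 258 + 44.22) T = 5.354·247 + 258·14.5 + 44.22·14.5
T = 5704.6 / 307.58 = 18.5 °C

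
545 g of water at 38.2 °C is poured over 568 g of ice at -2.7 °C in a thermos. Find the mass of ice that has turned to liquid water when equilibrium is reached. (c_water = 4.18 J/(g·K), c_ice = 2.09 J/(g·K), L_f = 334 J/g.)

Water can give up m c ΔT = 545×4.18×38.2 = 87023 J before reaching 0 °C.
Warming the ice to 0 °C takes 568×2.09×2.7 = 3205.2 J, leaving 83818 J for melting.
To melt every bit of ice: 568×334 = 189712 J.
83818 J < 189712 J, so only part of the ice melts and the system sits at 0 °C.
Mass melted = 83818/334 ≈ 251 g.

m_melted ≈ 251 g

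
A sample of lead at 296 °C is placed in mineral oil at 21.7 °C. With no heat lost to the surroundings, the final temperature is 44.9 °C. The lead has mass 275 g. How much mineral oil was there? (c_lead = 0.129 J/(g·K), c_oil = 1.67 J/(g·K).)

m ≈ 230 g

Taking heat into each body as positive, Σ m c ΔT = 0:
275·0.129·(44.9 − 296) + m·1.67·(44.9 − 21.7) = 0
38.74 m = 8907.8
m = 8907.8/38.74 ≈ 229.9 g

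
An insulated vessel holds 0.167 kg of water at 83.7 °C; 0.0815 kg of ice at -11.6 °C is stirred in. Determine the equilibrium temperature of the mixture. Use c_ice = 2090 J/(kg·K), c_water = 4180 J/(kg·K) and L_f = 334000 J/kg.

T_f ≈ 28.1 °C

Heat gained plus heat lost sum to zero:
warm ice to 0 °C: 0.0815·2090·(0 − (-11.6)) = 1975.9
  melt ice: 0.0815·334000 = 27221
  meltwater 0→T: 0.0815·4180·T = 340.67 T
  water cools: 0.167·4180·(T − 83.7) = 698.06(T − 83.7)
1038.7 T = 58428 − 29197 = 29231
T ≈ 28.14 °C (positive, so assuming full melt was valid).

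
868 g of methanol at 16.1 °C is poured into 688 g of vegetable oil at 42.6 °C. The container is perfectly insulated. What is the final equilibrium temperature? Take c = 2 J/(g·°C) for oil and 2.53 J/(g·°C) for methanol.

T_f ≈ 26.3 °C

Heat gained plus heat lost sum to zero:
688*2*(T − 42.6) + 868*2.53*(T − 16.1) = 0
1376(T − 42.6) + 2196(T − 16.1) = 0
(1376 + 2196) T = 1376*42.6 + 2196*16.1
T = 93974/3572 ≈ 26.31 °C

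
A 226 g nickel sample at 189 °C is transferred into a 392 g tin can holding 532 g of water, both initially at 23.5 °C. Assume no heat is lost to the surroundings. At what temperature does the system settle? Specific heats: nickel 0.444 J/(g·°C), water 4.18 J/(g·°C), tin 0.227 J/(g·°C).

T_f ≈ 30.4 °C

Setting the total heat transfer to zero:
226×0.444×(T − 189) + 532×4.18×(T − 23.5) + 392×0.227×(T − 23.5) = 0
2413.1 T = 73314
T ≈ 30.38 °C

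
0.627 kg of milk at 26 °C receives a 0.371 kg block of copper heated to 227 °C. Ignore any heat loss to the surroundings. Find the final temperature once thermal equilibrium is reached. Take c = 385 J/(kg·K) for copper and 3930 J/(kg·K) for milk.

T_f ≈ 37.0 °C

Let T be the final temperature. ΣQ_i = 0:
0.371×385×(T − 227) + 0.627×3930×(T − 26) = 0
(142.84 + 2464.1) T = 142.84×227 + 2464.1×26
T ≈ 37.01 °C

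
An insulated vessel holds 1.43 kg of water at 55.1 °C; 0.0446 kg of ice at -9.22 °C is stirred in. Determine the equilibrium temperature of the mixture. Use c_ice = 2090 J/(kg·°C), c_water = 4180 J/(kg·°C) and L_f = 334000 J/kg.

T_f ≈ 50.9 °C

Conservation of energy gives ΣQ = 0:
ice -9.22→0 °C: 0.0446×2090×9.22 = 859.43
  melt ice: 0.0446×334000 = 14896
  meltwater 0→T: 0.0446×4180×T = 186.43 T
  water cools: 1.43×4180×(T − 55.1) = 5977.4(T − 55.1)
6163.8 T = 329355 − 15756 = 313599
T ≈ 50.88 °C. Since T > 0 °C, the all-ice-melts assumption holds.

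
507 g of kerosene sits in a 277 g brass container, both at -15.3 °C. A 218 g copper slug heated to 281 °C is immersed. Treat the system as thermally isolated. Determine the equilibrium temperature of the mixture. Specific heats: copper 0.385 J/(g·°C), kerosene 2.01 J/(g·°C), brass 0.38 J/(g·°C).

T_f ≈ 5.3 °C

Setting the total heat transfer to zero:
218*0.385*(T − 281) + 507*2.01*(T − (-15.3)) + 277*0.38*(T − (-15.3)) = 0
83.93(T − 281) + 1019.1(T − (-15.3)) + 105.26(T − (-15.3)) = 0
(83.93 + 1019.1 + 105.26) T = 83.93*281 + 1019.1*(-15.3) + 105.26*(-15.3)
T = 6382.1 / 1208.3 = 5.28 °C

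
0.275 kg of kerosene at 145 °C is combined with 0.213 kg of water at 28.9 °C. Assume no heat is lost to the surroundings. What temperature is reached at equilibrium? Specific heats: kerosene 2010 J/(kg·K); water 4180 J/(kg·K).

Heat lost by the kerosene equals heat gained by the water:
0.275×2010×(145 − T) = 0.213×4180×(T − 28.9)
552.75(145 − T) = 890.34(T − 28.9)
1443.1 T = 105880  ⇒  T ≈ 73.37 °C

T_f ≈ 73.4 °C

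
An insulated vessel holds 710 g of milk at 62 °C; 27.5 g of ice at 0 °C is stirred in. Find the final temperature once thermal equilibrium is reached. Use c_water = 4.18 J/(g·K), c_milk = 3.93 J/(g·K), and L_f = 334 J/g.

Net heat exchanged in the isolated system is zero:
melt ice: 27.5·334 = 9185; warm the meltwater: 114.95 T; milk: 2790.3(T − 62)
2905.2 T = 172999 − 9185 = 163814
T ≈ 56.39 °C — above 0 °C, consistent with complete melting.

T_f ≈ 56.4 °C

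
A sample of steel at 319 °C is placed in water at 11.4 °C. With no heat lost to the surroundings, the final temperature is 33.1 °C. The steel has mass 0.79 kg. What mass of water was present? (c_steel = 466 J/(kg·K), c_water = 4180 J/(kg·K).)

m ≈ 1.16 kg

Heat lost by the steel = heat gained by the water:
0.79×466×(319 − 33.1) = m×4180×(33.1 − 11.4)
90706 m = 105251  ⇒  m ≈ 1.16 kg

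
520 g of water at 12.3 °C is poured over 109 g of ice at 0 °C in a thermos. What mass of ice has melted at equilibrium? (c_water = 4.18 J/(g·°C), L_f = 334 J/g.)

Cooling the water to 0 °C releases 520×4.18×12.3 = 26735 J.
Melting all 109 g of ice would need 109×334 = 36406 J.
That's not enough to melt it all — equilibrium is at 0 °C with ice remaining.
Mass melted = 26735/334 ≈ 80.05 g.

m_melted ≈ 80 g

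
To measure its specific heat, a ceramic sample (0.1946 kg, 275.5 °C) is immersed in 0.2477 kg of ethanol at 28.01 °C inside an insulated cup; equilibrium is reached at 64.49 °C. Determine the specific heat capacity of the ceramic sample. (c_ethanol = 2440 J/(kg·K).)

Net heat exchanged in the isolated system is zero:
0.1946×c×(64.49 − 275.5) + 0.2477×2440×(64.49 − 28.01) = 0
-41.06 c = -22048
c = -22048/-41.06 ≈ 536.9 J/(kg·K)

c ≈ 537 J/(kg·K)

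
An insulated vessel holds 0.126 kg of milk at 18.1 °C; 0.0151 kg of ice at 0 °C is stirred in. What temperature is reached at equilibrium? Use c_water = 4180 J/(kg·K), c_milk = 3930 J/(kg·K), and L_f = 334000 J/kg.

T_f ≈ 7.0 °C

Heat gained plus heat lost sum to zero:
fusion: m_ice L_f = 0.0151·334000 = 5043.4; warm the meltwater: 63.12 T; milk: 495.18(T − 18.1)
558.3 T = 8962.8 − 5043.4 = 3919.4
T ≈ 7.02 °C (positive, so assuming full melt was valid).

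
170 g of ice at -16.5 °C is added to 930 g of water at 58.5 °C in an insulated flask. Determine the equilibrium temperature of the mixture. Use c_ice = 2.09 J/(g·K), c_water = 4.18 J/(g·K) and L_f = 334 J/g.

Heat gained plus heat lost sum to zero:
ice -16.5→0 °C: 170×2.09×16.5 = 5862.4; fusion: m_ice L_f = 170×334 = 56780; warm the meltwater: 710.6 T; water: 3887.4(T − 58.5)
4598 T = 227413 − 62642 = 164770
T ≈ 35.84 °C (positive, so assuming full melt was valid).

T_f ≈ 35.8 °C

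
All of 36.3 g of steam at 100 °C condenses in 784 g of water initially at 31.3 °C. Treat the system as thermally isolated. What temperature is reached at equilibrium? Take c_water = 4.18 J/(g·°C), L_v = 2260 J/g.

Setting the total heat transfer to zero:
latent heat released on condensation: 36.3×2260 = 82038
  condensate cools 100→T: 36.3×4.18×(T − 100) = 151.73(T − 100)
  water warms: 784×4.18×(T − 31.3) = 3277.1(T − 31.3)
3428.9 T = 82038 + 15173 + 102574 = 199785
T ≈ 58.27 °C (< 100 °C, so full condensation is consistent).

T_f ≈ 58.3 °C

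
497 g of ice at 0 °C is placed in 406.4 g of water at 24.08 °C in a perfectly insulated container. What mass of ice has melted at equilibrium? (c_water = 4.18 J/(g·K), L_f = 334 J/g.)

Water can give up m c ΔT = 406.4·4.18·24.08 = 40906 J before reaching 0 °C.
Melting all 497 g of ice would need 497·334 = 165998 J.
That's not enough to melt it all — equilibrium is at 0 °C with ice remaining.
m_melt = 40906 / L_f = 122.5 g.

m_melted ≈ 122 g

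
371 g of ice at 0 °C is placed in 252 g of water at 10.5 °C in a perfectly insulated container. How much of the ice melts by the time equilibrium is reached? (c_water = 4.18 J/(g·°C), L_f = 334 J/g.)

m_melted ≈ 33.1 g

Water can give up m c ΔT = 252×4.18×10.5 = 11060 J before reaching 0 °C.
To melt every bit of ice: 371×334 = 123914 J.
11060 J < 123914 J, so only part of the ice melts and the system sits at 0 °C.
m_melted×334 = 11060  ⇒  m_melted ≈ 33.11 g.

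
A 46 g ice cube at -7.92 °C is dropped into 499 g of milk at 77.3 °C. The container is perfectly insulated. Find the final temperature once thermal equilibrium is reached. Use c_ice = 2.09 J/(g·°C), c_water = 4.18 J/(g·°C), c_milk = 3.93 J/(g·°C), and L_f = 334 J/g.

Let T be the final temperature. ΣQ_i = 0:
ice -7.92→0 °C: 46·2.09·7.92 = 761.43; fusion: m_ice L_f = 46·334 = 15364; warm the meltwater: 192.28 T; milk cools: 499·3.93·(T − 77.3) = 1961.1(T − 77.3)
2153.4 T = 151591 − 16125 = 135465
T ≈ 62.91 °C. Since T > 0 °C, the all-ice-melts assumption holds.

T_f ≈ 62.9 °C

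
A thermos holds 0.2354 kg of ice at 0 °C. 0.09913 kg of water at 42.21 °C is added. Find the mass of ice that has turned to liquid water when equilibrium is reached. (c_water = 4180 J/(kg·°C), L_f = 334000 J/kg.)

Water can give up m c ΔT = 0.09913×4180×42.21 = 17490 J before reaching 0 °C.
Fully melting the ice requires m_ice L_f = 0.2354×334000 = 78624 J.
Since 17490 < 78624 J, not all the ice melts; equilibrium is at 0 °C.
Mass melted = 17490/334000 ≈ 0.05237 kg.

m_melted ≈ 0.0524 kg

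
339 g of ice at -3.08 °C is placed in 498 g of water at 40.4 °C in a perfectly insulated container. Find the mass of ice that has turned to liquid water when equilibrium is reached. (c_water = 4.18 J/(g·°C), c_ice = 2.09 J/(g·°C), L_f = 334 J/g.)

m_melted ≈ 245 g

Heat available from the water dropping to 0 °C: 498·4.18·40.4 = 84098 J.
Warming the ice to 0 °C takes 339·2.09·3.08 = 2182.2 J, leaving 81916 J for melting.
Fully melting the ice requires m_ice L_f = 339·334 = 113226 J.
Since 81916 < 113226 J, not all the ice melts; equilibrium is at 0 °C.
m_melted·334 = 81916  ⇒  m_melted ≈ 245.3 g.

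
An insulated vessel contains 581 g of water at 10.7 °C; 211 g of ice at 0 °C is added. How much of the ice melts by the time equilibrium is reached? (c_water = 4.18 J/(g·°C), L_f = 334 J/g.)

m_melted ≈ 77.8 g

Cooling the water to 0 °C releases 581×4.18×10.7 = 25986 J.
Melting all 211 g of ice would need 211×334 = 70474 J.
Since 25986 < 70474 J, not all the ice melts; equilibrium is at 0 °C.
m_melted×334 = 25986  ⇒  m_melted ≈ 77.8 g.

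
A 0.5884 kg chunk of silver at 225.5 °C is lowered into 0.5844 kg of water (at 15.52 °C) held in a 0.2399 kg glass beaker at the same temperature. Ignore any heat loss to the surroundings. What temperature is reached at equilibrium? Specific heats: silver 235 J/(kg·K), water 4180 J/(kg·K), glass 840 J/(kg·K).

Setting the total heat transfer to zero:
0.5884·235·(T − 225.5) + 0.5844·4180·(T − 15.52) + 0.2399·840·(T − 15.52) = 0
138.27(T − 225.5) + 2442.8(T − 15.52) + 201.52(T − 15.52) = 0
(138.27 + 2442.8 + 201.52) T = 138.27·225.5 + 2442.8·15.52 + 201.52·15.52
T ≈ 25.95 °C

T_f ≈ 26.0 °C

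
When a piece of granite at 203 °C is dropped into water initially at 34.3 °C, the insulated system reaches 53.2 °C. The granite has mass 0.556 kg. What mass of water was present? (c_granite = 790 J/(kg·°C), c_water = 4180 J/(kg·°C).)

m ≈ 0.833 kg

Conservation of energy gives ΣQ = 0:
0.556·790·(53.2 − 203) + m·4180·(53.2 − 34.3) = 0
79002 m = 65798
m = 65798/79002 ≈ 0.8329 kg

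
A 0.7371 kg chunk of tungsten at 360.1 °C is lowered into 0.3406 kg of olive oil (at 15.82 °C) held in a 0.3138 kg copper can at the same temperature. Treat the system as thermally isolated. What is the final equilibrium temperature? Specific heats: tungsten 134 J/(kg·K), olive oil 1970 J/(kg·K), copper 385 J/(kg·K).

T_f ≈ 54.0 °C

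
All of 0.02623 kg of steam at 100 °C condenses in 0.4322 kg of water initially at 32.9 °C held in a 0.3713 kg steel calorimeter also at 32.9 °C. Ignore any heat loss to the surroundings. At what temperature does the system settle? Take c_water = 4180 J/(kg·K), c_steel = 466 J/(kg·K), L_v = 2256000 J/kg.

T_f ≈ 64.7 °C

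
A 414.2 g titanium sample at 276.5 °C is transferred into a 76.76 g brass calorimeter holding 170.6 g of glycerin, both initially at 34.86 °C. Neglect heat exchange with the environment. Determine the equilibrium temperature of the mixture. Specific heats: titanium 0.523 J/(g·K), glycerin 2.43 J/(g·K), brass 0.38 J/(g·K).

T_f ≈ 114.1 °C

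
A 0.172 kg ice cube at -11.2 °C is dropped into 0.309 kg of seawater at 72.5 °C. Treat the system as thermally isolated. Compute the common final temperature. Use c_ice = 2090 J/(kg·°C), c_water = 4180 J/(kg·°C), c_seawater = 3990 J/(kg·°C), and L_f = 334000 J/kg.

Setting the total heat transfer to zero:
warm ice to 0 °C: 0.172·2090·(0 − (-11.2)) = 4026.2
  latent heat to melt: 0.172·334000 = 57448
  warm the meltwater: 718.96 T
  seawater cools: 0.309·3990·(T − 72.5) = 1232.9(T − 72.5)
1951.9 T = 89386 − 61474 = 27912
T ≈ 14.30 °C. Since T > 0 °C, the all-ice-melts assumption holds.

T_f ≈ 14.3 °C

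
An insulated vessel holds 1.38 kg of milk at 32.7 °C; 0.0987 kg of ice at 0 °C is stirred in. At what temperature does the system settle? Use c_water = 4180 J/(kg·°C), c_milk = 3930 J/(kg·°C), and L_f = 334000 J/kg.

T_f ≈ 24.7 °C

Heat gained plus heat lost sum to zero:
melt ice: 0.0987·334000 = 32966; warm the meltwater: 412.57 T; milk cools: 1.38·3930·(T − 32.7) = 5423.4(T − 32.7)
5836 T = 177345 − 32966 = 144379
T ≈ 24.74 °C. Since T > 0 °C, the all-ice-melts assumption holds.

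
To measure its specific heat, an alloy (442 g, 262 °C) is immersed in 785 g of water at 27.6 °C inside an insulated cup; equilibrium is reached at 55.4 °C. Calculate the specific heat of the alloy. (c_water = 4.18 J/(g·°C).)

Taking heat into each body as positive, Σ m c ΔT = 0:
442·c·(55.4 − 262) + 785·4.18·(55.4 − 27.6) = 0
-91317 c = -91220
c = -91220/-91317 ≈ 0.9989 J/(g·°C)

c ≈ 0.999 J/(g·°C)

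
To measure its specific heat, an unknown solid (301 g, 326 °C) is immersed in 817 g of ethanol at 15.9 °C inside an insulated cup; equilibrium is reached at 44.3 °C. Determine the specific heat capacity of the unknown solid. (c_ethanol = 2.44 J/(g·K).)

c ≈ 0.668 J/(g·K)

Heat lost by the unknown solid = heat gained by the ethanol:
301·c·(326 − 44.3) = 817·2.44·(44.3 − 15.9)
84792 c = 56615  ⇒  c ≈ 0.6677 J/(g·K)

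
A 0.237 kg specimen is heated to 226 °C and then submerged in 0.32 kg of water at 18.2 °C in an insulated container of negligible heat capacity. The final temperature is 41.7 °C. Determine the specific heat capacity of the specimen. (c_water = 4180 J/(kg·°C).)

Let T be the final temperature. ΣQ_i = 0:
0.237×c×(41.7 − 226) + 0.32×4180×(41.7 − 18.2) = 0
-43.68 c = -31434
c = -31434/-43.68 ≈ 719.6 J/(kg·°C)

c ≈ 720 J/(kg·°C)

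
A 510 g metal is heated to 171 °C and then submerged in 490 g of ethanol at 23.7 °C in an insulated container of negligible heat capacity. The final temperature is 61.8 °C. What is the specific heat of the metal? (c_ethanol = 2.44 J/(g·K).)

Net heat exchanged in the isolated system is zero:
510·c·(61.8 − 171) + 490·2.44·(61.8 − 23.7) = 0
-55692 c = -45552
c = -45552/-55692 ≈ 0.8179 J/(g·K)

c ≈ 0.818 J/(g·K)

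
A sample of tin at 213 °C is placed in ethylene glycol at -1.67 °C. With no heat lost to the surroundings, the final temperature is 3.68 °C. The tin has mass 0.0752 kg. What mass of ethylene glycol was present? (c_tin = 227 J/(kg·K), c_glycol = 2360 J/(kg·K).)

Heat lost by the tin = heat gained by the glycol:
0.0752·227·(213 − 3.68) = m·2360·(3.68 − (-1.67))
12626 m = 3573.2  ⇒  m ≈ 0.283 kg

m ≈ 0.283 kg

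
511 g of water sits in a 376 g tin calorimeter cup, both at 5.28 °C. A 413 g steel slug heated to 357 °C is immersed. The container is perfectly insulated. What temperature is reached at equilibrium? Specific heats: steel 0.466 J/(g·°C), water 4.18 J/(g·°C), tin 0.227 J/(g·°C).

T_f = Σ m_i c_i T_i / Σ m_i c_i:
T_f = (192.46·357 + 2136·5.28 + 85.35·5.28) / (192.46 + 2136 + 85.35)
    = 80436 / 2413.8 ≈ 33.32 °C

T_f ≈ 33.3 °C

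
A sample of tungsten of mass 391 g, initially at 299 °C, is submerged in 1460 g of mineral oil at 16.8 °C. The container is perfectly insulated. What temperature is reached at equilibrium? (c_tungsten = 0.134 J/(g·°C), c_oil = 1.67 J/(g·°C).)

Net heat exchanged in the isolated system is zero:
391*0.134*(T − 299) + 1460*1.67*(T − 16.8) = 0
52.39(T − 299) + 2438.2(T − 16.8) = 0
(52.39 + 2438.2) T = 52.39*299 + 2438.2*16.8
T = 56628/2490.6 ≈ 22.74 °C

T_f ≈ 22.7 °C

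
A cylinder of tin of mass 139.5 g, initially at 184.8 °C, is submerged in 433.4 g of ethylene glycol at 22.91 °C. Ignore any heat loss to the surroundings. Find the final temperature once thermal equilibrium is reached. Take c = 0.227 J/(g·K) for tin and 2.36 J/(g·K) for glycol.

T_f ≈ 27.8 °C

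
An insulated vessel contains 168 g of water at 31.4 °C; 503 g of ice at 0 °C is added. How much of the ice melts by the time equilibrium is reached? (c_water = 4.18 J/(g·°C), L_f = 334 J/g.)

m_melted ≈ 66 g

Water can give up m c ΔT = 168×4.18×31.4 = 22050 J before reaching 0 °C.
Melting all 503 g of ice would need 503×334 = 168002 J.
That's not enough to melt it all — equilibrium is at 0 °C with ice remaining.
Mass melted = 22050/334 ≈ 66.02 g.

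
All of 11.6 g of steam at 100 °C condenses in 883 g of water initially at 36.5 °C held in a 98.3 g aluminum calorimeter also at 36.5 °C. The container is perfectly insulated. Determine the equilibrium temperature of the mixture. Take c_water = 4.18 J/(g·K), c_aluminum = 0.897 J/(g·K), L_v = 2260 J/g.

T_f ≈ 44.2 °C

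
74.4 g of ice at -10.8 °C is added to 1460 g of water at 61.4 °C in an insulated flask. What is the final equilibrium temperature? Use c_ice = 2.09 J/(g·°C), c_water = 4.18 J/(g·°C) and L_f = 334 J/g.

Energy balance with sensible and latent terms:
ice -10.8→0 °C: 74.4·2.09·10.8 = 1679.4
  fusion: m_ice L_f = 74.4·334 = 24850
  warm the meltwater: 310.99 T
  water cools: 1460·4.18·(T − 61.4) = 6102.8(T − 61.4)
6413.8 T = 374712 − 26529 = 348183
T ≈ 54.29 °C (positive, so assuming full melt was valid).

T_f ≈ 54.3 °C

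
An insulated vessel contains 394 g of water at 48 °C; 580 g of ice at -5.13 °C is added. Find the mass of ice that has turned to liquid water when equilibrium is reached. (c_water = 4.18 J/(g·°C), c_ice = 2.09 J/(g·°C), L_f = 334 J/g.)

Heat available from the water dropping to 0 °C: 394×4.18×48 = 79052 J.
Of that, 580×2.09×5.13 = 6218.6 J goes to bring the ice to 0 °C, leaving 72834 J.
Fully melting the ice requires m_ice L_f = 580×334 = 193720 J.
That's not enough to melt it all — equilibrium is at 0 °C with ice remaining.
m_melt = 72834 / L_f = 218.1 g.

m_melted ≈ 218 g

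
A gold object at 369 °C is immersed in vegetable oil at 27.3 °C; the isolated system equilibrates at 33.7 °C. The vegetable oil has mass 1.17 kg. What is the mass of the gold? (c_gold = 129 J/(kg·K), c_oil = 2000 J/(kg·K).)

m ≈ 0.346 kg

Heat lost by the gold = heat gained by the oil:
m×129×(369 − 33.7) = 1.17×2000×(33.7 − 27.3)
43254 m = 14976  ⇒  m ≈ 0.3462 kg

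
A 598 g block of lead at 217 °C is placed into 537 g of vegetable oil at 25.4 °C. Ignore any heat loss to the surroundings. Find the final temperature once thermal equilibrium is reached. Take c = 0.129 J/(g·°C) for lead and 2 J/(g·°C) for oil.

T_f ≈ 38.2 °C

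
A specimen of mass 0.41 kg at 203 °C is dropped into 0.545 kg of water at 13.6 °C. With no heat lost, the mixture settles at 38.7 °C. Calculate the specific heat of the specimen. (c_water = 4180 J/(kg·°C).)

Heat lost by the specimen = heat gained by the water:
0.41×c×(203 − 38.7) = 0.545×4180×(38.7 − 13.6)
67.36 c = 57180  ⇒  c ≈ 848.8 J/(kg·°C)

c ≈ 849 J/(kg·°C)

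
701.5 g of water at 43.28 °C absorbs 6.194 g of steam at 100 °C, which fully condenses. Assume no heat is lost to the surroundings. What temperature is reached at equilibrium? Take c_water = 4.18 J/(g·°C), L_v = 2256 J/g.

T_f ≈ 48.5 °C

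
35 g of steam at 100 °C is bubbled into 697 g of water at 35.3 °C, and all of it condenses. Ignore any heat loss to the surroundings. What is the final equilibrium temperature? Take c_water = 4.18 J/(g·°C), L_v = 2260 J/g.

T_f ≈ 64.2 °C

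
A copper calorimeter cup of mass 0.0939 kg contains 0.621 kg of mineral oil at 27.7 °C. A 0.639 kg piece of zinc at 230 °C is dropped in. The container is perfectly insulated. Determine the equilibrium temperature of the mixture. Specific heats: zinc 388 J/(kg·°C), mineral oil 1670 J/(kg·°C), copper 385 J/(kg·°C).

T_f ≈ 65.7 °C

Energy conservation, ΣQ = 0:
0.639×388×(T − 230) + 0.621×1670×(T − 27.7) + 0.0939×385×(T − 27.7) = 0
247.93(T − 230) + 1037.1(T − 27.7) + 36.15(T − 27.7) = 0
(247.93 + 1037.1 + 36.15) T = 247.93×230 + 1037.1×27.7 + 36.15×27.7
T ≈ 65.66 °C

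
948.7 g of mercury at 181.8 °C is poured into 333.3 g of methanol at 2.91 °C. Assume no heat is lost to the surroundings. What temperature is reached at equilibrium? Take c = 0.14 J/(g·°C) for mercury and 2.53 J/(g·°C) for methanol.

Setting the total heat transfer to zero:
948.7*0.14*(T − 181.8) + 333.3*2.53*(T − 2.91) = 0
132.82(T − 181.8) + 843.25(T − 2.91) = 0
976.07 T = 26600
T = 26600 / 976.07 = 27.3 °C

T_f ≈ 27.3 °C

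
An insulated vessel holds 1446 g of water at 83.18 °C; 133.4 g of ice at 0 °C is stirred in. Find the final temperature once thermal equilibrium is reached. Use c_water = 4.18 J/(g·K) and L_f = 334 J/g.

T_f ≈ 69.4 °C

Heat gained plus heat lost sum to zero:
latent heat to melt: 133.4·334 = 44556
  warm the meltwater: 557.61 T
  water cools: 1446·4.18·(T − 83.18) = 6044.3(T − 83.18)
6601.9 T = 502763 − 44556 = 458208
T ≈ 69.41 °C. Since T > 0 °C, the all-ice-melts assumption holds.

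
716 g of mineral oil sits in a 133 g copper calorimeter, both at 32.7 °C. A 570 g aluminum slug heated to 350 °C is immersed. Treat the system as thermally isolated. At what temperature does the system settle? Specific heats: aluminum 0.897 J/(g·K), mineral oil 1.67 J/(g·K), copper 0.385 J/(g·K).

T_f ≈ 125.0 °C

T_f is the heat-capacity-weighted average of the initial temperatures:
T_f = (511.29×350 + 1195.7×32.7 + 51.2×32.7) / (511.29 + 1195.7 + 51.2)
    = 219726 / 1758.2 ≈ 124.97 °C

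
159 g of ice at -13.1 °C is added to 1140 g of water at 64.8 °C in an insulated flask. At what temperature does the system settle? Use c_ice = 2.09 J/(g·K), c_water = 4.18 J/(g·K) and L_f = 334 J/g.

Taking heat into each body as positive, Σ m c ΔT = 0:
ice -13.1→0 °C: 159×2.09×13.1 = 4353.3
  melt ice: 159×334 = 53106
  warm the meltwater: 664.62 T
  water cools: 1140×4.18×(T − 64.8) = 4765.2(T − 64.8)
5429.8 T = 308785 − 57459 = 251326
T ≈ 46.29 °C — above 0 °C, consistent with complete melting.

T_f ≈ 46.3 °C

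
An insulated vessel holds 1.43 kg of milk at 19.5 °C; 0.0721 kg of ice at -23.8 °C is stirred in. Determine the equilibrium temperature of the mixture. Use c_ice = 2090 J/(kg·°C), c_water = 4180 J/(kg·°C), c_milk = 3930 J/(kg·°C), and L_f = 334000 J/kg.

T_f ≈ 13.8 °C

Energy conservation, ΣQ = 0:
ice -23.8→0 °C: 0.0721×2090×23.8 = 3586.4
  melt ice: 0.0721×334000 = 24081
  warm the meltwater: 301.38 T
  milk cools: 1.43×3930×(T − 19.5) = 5619.9(T − 19.5)
5921.3 T = 109588 − 27668 = 81920
T ≈ 13.83 °C — above 0 °C, consistent with complete melting.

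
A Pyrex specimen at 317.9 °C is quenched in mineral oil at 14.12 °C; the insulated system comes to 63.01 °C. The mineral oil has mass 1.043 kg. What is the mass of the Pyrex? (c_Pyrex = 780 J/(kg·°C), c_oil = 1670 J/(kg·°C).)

m ≈ 0.428 kg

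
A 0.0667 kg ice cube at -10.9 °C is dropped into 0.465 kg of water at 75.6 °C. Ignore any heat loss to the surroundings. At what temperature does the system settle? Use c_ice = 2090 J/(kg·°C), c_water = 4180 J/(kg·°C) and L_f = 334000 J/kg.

Heat gained plus heat lost sum to zero:
warm ice to 0 °C: 0.0667·2090·(0 − (-10.9)) = 1519.5
  melt ice: 0.0667·334000 = 22278
  warm the meltwater: 278.81 T
  water cools: 0.465·4180·(T − 75.6) = 1943.7(T − 75.6)
2222.5 T = 146944 − 23797 = 123146
T ≈ 55.41 °C. Since T > 0 °C, the all-ice-melts assumption holds.

T_f ≈ 55.4 °C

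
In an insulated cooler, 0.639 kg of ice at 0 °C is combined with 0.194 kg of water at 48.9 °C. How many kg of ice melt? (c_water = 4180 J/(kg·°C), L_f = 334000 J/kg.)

Cooling the water to 0 °C releases 0.194·4180·48.9 = 39654 J.
Fully melting the ice requires m_ice L_f = 0.639·334000 = 213426 J.
39654 J < 213426 J, so only part of the ice melts and the system sits at 0 °C.
m_melt = 39654 / L_f = 0.1187 kg.

m_melted ≈ 0.119 kg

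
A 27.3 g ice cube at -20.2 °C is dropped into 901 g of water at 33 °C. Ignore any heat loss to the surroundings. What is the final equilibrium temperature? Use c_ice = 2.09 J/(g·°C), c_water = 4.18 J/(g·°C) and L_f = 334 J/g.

T_f ≈ 29.4 °C

Let T be the final temperature. ΣQ_i = 0:
warm ice to 0 °C: 27.3×2.09×(0 − (-20.2)) = 1152.6; fusion: m_ice L_f = 27.3×334 = 9118.2; meltwater 0→T: 27.3×4.18×T = 114.11 T; water cools: 901×4.18×(T − 33) = 3766.2(T − 33)
3880.3 T = 124284 − 10271 = 114013
T ≈ 29.38 °C. Since T > 0 °C, the all-ice-melts assumption holds.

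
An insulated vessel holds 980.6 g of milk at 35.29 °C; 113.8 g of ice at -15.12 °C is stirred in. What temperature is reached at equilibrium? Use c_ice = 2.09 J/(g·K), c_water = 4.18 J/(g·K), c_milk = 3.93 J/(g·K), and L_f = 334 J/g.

Setting the total heat transfer to zero:
ice -15.12→0 °C: 113.8×2.09×15.12 = 3596.2; latent heat to melt: 113.8×334 = 38009; meltwater 0→T: 113.8×4.18×T = 475.68 T; milk cools: 980.6×3.93×(T − 35.29) = 3853.8(T − 35.29)
4329.4 T = 135999 − 41605 = 94394
T ≈ 21.80 °C. Since T > 0 °C, the all-ice-melts assumption holds.

T_f ≈ 21.8 °C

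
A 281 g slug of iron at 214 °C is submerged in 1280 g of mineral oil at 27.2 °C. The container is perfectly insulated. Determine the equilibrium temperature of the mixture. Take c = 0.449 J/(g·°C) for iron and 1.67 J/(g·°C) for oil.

T_f ≈ 37.6 °C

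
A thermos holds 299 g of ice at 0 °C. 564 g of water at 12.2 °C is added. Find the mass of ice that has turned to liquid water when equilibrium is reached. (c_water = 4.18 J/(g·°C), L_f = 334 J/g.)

Cooling the water to 0 °C releases 564×4.18×12.2 = 28762 J.
Fully melting the ice requires m_ice L_f = 299×334 = 99866 J.
28762 J < 99866 J, so only part of the ice melts and the system sits at 0 °C.
Mass melted = 28762/334 ≈ 86.11 g.

m_melted ≈ 86.1 g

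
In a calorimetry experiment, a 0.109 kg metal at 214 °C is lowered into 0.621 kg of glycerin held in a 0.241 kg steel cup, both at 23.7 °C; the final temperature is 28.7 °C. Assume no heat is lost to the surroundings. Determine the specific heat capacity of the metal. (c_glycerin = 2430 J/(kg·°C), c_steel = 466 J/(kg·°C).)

c ≈ 401 J/(kg·°C)

Heat gained plus heat lost sum to zero:
0.109×c×(28.7 − 214) + 0.621×2430×(28.7 − 23.7) + 0.241×466×(28.7 − 23.7) = 0
-20.2 c = -8106.7
c = -8106.7/-20.2 ≈ 401.4 J/(kg·°C)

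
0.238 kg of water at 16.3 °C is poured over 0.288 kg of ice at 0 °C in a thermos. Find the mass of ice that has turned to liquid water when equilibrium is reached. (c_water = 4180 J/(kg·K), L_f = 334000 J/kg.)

m_melted ≈ 0.0486 kg

Water can give up m c ΔT = 0.238·4180·16.3 = 16216 J before reaching 0 °C.
Fully melting the ice requires m_ice L_f = 0.288·334000 = 96192 J.
That's not enough to melt it all — equilibrium is at 0 °C with ice remaining.
Mass melted = 16216/334000 ≈ 0.04855 kg.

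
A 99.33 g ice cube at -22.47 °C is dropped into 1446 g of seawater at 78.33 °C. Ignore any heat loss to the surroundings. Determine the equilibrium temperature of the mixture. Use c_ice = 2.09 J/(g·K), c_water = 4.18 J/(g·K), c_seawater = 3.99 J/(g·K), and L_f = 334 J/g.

Energy conservation, ΣQ = 0:
warm ice to 0 °C: 99.33×2.09×(0 − (-22.47)) = 4664.8; melt ice: 99.33×334 = 33176; meltwater 0→T: 99.33×4.18×T = 415.2 T; seawater cools: 1446×3.99×(T − 78.33) = 5769.5(T − 78.33)
6184.7 T = 451928 − 37841 = 414087
T ≈ 66.95 °C — above 0 °C, consistent with complete melting.

T_f ≈ 67.0 °C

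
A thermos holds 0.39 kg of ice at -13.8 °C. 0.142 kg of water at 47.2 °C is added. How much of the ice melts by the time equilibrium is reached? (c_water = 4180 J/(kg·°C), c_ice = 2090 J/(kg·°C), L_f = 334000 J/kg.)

m_melted ≈ 0.0502 kg

Heat available from the water dropping to 0 °C: 0.142·4180·47.2 = 28016 J.
Warming the ice to 0 °C takes 0.39·2090·13.8 = 11248 J, leaving 16768 J for melting.
To melt every bit of ice: 0.39·334000 = 130260 J.
That's not enough to melt it all — equilibrium is at 0 °C with ice remaining.
Mass melted = 16768/334000 ≈ 0.0502 kg.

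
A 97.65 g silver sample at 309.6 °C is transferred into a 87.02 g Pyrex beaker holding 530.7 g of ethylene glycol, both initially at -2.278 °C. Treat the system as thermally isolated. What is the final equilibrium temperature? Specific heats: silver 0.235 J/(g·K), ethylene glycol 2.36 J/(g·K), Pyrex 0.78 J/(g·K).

T_f ≈ 3.0 °C

T_f = Σ m_i c_i T_i / Σ m_i c_i:
T_f = (22.95*309.6 + 1252.5*(-2.278) + 67.88*(-2.278)) / (22.95 + 1252.5 + 67.88)
    = 4096.9 / 1343.3 ≈ 3.05 °C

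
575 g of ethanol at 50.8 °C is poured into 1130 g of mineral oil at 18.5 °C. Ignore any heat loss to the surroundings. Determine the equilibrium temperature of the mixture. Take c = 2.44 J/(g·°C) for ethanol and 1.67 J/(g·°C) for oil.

T_f ≈ 32.3 °C

Heat gained plus heat lost sum to zero:
575*2.44*(T − 50.8) + 1130*1.67*(T − 18.5) = 0
(1403 + 1887.1) T = 1403*50.8 + 1887.1*18.5
T ≈ 32.27 °C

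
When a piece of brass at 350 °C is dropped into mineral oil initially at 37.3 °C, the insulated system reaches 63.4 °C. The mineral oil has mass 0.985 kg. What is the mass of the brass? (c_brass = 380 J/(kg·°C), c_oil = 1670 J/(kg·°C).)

Heat lost by the brass = heat gained by the oil:
m·380·(350 − 63.4) = 0.985·1670·(63.4 − 37.3)
108908 m = 42933  ⇒  m ≈ 0.3942 kg

m ≈ 0.394 kg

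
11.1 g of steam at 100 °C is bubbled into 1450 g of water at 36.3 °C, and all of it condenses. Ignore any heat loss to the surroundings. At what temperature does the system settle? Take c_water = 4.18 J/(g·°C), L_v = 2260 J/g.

Energy conservation, ΣQ = 0:
condense steam: −11.1×2260 = −25086; condensed water 100 °C→T: 46.4(T − 100); water warms: 1450×4.18×(T − 36.3) = 6061(T − 36.3)
6107.4 T = 25086 + 4639.8 + 220014 = 249740
T ≈ 40.89 °C — below 100 °C, confirming all the steam condensed.

T_f ≈ 40.9 °C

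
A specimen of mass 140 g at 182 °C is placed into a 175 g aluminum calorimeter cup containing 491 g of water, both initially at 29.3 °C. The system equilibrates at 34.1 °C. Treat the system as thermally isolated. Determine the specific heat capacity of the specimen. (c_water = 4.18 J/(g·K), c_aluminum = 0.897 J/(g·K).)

c ≈ 0.512 J/(g·K)

Taking heat into each body as positive, Σ m c ΔT = 0:
140·c·(34.1 − 182) + 491·4.18·(34.1 − 29.3) + 175·0.897·(34.1 − 29.3) = 0
-20706 c = -10605
c = -10605/-20706 ≈ 0.5122 J/(g·K)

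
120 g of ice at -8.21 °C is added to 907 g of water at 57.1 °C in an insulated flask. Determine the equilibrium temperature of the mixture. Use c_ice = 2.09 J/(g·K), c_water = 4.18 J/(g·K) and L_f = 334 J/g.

Conservation of energy gives ΣQ = 0:
ice -8.21→0 °C: 120×2.09×8.21 = 2059.1; fusion: m_ice L_f = 120×334 = 40080; meltwater 0→T: 120×4.18×T = 501.6 T; water: 3791.3(T − 57.1)
4292.9 T = 216481 − 42139 = 174342
T ≈ 40.61 °C (positive, so assuming full melt was valid).

T_f ≈ 40.6 °C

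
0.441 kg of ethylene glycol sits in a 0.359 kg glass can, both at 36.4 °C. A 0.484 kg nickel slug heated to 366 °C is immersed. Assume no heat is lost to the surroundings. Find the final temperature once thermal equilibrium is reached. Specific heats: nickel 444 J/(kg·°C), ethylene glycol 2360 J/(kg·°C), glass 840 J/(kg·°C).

Taking heat into each body as positive, Σ m c ΔT = 0:
0.484*444*(T − 366) + 0.441*2360*(T − 36.4) + 0.359*840*(T − 36.4) = 0
(214.9 + 1040.8 + 301.56) T = 214.9*366 + 1040.8*36.4 + 301.56*36.4
T = 127512 / 1557.2 = 81.9 °C

T_f ≈ 81.9 °C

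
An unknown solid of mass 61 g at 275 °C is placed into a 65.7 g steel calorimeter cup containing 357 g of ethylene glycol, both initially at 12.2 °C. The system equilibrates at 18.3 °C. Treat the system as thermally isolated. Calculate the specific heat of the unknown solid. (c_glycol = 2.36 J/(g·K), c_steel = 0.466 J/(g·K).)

c ≈ 0.34 J/(g·K)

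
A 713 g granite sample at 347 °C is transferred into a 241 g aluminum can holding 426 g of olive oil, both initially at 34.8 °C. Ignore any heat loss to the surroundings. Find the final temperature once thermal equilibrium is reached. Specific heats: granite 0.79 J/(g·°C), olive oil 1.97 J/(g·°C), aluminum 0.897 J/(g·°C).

T_f ≈ 143.4 °C

T_f is the heat-capacity-weighted average of the initial temperatures:
T_f = (563.27*347 + 839.22*34.8 + 216.18*34.8) / (563.27 + 839.22 + 216.18)
    = 232183 / 1618.7 ≈ 143.44 °C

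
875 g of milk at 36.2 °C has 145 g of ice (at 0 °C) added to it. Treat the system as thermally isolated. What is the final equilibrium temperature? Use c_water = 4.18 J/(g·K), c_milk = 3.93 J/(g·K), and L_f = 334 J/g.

T_f ≈ 18.8 °C

Energy conservation, ΣQ = 0:
melt ice: 145×334 = 48430
  warm the meltwater: 606.1 T
  milk: 3438.8(T − 36.2)
4044.8 T = 124483 − 48430 = 76053
T ≈ 18.80 °C — above 0 °C, consistent with complete melting.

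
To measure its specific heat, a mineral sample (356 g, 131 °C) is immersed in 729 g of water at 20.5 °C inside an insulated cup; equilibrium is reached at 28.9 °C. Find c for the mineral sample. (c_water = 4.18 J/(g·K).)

Let T be the final temperature. ΣQ_i = 0:
356·c·(28.9 − 131) + 729·4.18·(28.9 − 20.5) = 0
-36348 c = -25597
c = -25597/-36348 ≈ 0.7042 J/(g·K)

c ≈ 0.704 J/(g·K)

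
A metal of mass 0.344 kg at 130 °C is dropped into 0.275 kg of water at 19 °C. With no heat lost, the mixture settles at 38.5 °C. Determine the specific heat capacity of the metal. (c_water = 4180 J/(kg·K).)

c ≈ 712 J/(kg·K)

m_s c (T_s − T_f) = m_water c_water (T_f − T_0):
0.344·c·(130 − 38.5) = 0.275·4180·(38.5 − 19)
31.48 c = 22415  ⇒  c ≈ 712.1 J/(kg·K)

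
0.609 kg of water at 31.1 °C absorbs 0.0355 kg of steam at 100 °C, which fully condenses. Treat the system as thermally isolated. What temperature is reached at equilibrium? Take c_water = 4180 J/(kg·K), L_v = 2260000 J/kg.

T_f ≈ 64.7 °C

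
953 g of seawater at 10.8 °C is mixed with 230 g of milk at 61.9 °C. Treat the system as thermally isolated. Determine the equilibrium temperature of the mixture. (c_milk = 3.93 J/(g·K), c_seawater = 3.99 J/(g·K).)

Heat gained plus heat lost sum to zero:
230*3.93*(T − 61.9) + 953*3.99*(T − 10.8) = 0
903.9(T − 61.9) + 3802.5(T − 10.8) = 0
4706.4 T = 97018
T ≈ 20.61 °C

T_f ≈ 20.6 °C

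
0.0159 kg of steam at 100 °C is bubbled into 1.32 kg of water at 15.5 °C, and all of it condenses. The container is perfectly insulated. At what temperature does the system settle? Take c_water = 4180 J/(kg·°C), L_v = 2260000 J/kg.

Taking heat into each body as positive, Σ m c ΔT = 0:
latent heat released on condensation: 0.0159×2260000 = 35934; condensate cools 100→T: 0.0159×4180×(T − 100) = 66.46(T − 100); original water: 5517.6(T − 15.5)
5584.1 T = 35934 + 6646.2 + 85523 = 128103
T ≈ 22.94 °C — below 100 °C, confirming all the steam condensed.

T_f ≈ 22.9 °C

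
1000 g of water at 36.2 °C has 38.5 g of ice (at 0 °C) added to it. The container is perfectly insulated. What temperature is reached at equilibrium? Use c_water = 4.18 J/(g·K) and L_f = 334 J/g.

T_f ≈ 31.9 °C

Setting the total heat transfer to zero:
melt ice: 38.5×334 = 12859
  warm the meltwater: 160.93 T
  water cools: 1000×4.18×(T − 36.2) = 4180(T − 36.2)
4340.9 T = 151316 − 12859 = 138457
T ≈ 31.90 °C. Since T > 0 °C, the all-ice-melts assumption holds.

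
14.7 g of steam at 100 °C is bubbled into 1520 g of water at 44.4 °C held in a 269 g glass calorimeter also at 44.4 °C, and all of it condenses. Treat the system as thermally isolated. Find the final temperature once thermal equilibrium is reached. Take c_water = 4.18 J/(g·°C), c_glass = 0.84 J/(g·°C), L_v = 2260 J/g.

T_f ≈ 49.9 °C

Sum of m c ΔT and latent-heat terms is zero:
steam→water at 100 °C releases m L_v = 14.7·2260 = 33222; condensed water 100 °C→T: 61.45(T − 100); original water: 6353.6(T − 44.4); glass cup: 269·0.84·(T − 44.4) = 225.96(T − 44.4)
6641 T = 33222 + 6144.6 + 292132 = 331499
T ≈ 49.92 °C — below 100 °C, confirming all the steam condensed.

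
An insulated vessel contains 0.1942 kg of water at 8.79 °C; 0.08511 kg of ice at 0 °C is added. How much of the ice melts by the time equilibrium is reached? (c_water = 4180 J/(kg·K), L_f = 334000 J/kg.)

Cooling the water to 0 °C releases 0.1942·4180·8.79 = 7135.3 J.
Fully melting the ice requires m_ice L_f = 0.08511·334000 = 28427 J.
That's not enough to melt it all — equilibrium is at 0 °C with ice remaining.
m_melt = 7135.3 / L_f = 0.02136 kg.

m_melted ≈ 0.0214 kg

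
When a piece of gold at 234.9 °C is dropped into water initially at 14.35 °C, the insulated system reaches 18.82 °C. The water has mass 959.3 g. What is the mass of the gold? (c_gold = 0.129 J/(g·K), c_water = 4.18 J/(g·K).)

m ≈ 643 g

|Q_gold| = |Q_water|:
m×0.129×(234.9 − 18.82) = 959.3×4.18×(18.82 − 14.35)
27.87 m = 17924  ⇒  m ≈ 643 g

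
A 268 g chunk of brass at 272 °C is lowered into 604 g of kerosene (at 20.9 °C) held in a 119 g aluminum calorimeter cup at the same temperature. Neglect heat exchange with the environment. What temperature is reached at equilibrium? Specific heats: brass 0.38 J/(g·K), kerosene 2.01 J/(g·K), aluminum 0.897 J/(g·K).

T_f ≈ 38.9 °C

Net heat exchanged in the isolated system is zero:
268×0.38×(T − 272) + 604×2.01×(T − 20.9) + 119×0.897×(T − 20.9) = 0
1422.6 T = 55305
T = 55305 / 1422.6 = 38.9 °C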